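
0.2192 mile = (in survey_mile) 0.2192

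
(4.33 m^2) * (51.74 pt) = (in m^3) 0.07903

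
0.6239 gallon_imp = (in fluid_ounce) 95.91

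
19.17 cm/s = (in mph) 0.4288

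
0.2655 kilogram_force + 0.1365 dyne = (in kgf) 0.2655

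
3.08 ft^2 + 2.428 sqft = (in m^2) 0.5117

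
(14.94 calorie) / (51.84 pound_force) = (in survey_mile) 0.0001684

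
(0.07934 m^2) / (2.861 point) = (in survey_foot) 257.9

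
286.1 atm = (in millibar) 2.899e+05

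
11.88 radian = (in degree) 680.7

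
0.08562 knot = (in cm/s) 4.405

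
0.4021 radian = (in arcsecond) 8.294e+04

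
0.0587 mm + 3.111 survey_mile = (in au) 3.347e-08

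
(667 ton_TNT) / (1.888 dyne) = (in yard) 1.617e+17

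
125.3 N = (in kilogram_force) 12.78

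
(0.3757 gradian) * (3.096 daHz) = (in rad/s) 0.1827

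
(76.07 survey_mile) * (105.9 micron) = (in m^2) 12.96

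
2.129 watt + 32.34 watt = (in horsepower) 0.04622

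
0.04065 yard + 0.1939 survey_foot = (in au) 6.435e-13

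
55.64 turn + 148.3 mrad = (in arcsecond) 7.214e+07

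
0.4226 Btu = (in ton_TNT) 1.066e-07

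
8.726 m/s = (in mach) 0.02563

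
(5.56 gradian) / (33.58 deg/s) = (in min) 0.002484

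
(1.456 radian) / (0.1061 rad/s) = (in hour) 0.003812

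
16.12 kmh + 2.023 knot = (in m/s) 5.518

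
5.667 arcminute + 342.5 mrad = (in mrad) 344.1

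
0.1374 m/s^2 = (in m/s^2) 0.1374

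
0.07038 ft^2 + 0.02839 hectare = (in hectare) 0.02839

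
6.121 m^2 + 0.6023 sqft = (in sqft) 66.49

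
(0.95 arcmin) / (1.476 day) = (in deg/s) 1.242e-07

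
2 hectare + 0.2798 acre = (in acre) 5.222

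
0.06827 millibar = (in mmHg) 0.05121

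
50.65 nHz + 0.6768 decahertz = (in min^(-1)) 406.1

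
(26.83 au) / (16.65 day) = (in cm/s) 2.79e+08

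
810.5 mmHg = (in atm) 1.066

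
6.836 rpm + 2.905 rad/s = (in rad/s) 3.621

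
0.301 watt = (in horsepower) 0.0004036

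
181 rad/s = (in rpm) 1728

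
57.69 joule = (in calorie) 13.79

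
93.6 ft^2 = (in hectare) 0.0008696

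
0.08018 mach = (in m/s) 27.3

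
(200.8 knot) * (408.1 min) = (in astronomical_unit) 1.691e-05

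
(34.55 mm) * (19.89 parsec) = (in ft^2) 2.282e+17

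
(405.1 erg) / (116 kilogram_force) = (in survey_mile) 2.213e-11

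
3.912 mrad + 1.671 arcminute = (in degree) 0.252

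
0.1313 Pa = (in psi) 1.904e-05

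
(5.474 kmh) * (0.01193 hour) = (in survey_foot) 214.3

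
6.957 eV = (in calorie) 2.664e-19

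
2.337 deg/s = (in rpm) 0.3895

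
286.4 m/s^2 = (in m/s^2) 286.4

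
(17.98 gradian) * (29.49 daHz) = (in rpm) 795.3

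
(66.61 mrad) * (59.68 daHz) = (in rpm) 379.6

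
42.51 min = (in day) 0.02952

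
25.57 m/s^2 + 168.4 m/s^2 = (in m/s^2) 194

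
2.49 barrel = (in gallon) 104.6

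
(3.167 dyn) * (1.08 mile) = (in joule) 0.05505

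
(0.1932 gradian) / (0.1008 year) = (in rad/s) 9.547e-10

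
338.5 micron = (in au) 2.263e-15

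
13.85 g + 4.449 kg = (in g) 4463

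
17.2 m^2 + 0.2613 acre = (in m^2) 1075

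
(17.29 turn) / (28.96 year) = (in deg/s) 6.815e-06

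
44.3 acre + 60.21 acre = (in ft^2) 4.552e+06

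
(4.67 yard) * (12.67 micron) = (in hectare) 5.41e-09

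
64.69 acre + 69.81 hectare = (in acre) 237.2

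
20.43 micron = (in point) 0.05791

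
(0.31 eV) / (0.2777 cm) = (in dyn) 1.789e-12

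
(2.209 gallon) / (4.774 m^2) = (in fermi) 1.752e+12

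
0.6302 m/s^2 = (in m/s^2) 0.6302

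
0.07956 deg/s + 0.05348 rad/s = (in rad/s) 0.05487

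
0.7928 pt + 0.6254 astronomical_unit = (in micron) 9.356e+16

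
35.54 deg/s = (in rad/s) 0.6203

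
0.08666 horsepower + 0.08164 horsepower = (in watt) 125.5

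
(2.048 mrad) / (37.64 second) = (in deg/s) 0.003117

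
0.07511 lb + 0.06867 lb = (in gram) 65.22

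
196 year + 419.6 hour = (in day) 7.156e+04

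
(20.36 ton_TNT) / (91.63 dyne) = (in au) 621.5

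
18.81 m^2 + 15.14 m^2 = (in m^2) 33.95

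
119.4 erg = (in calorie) 2.854e-06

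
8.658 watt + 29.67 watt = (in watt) 38.33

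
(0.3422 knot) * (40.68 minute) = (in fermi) 4.297e+17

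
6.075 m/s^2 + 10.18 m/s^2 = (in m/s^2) 16.25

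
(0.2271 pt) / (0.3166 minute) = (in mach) 1.239e-08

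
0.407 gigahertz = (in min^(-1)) 2.442e+10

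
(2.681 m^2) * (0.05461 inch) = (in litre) 3.719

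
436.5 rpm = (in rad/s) 45.71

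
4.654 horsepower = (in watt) 3470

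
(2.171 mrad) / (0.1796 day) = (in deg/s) 8.016e-06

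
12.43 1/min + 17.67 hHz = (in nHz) 1.767e+12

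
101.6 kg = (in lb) 224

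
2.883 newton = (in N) 2.883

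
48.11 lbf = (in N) 214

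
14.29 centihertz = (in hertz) 0.1429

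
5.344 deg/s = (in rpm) 0.8907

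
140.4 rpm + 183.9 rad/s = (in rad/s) 198.6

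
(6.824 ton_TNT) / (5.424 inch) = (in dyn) 2.072e+16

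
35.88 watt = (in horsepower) 0.04812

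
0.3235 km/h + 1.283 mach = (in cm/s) 4.37e+04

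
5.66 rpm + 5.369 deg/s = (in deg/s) 39.33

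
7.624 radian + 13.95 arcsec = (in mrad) 7624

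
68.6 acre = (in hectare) 27.76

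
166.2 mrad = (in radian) 0.1662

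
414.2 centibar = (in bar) 4.142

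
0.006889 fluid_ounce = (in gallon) 5.382e-05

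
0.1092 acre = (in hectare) 0.04419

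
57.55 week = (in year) 1.104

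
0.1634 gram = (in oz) 0.005764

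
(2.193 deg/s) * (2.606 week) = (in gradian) 3.84e+06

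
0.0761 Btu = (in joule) 80.29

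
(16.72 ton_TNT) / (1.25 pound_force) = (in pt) 3.566e+13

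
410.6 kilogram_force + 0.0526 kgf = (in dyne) 4.027e+08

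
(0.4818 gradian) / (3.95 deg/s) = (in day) 1.271e-06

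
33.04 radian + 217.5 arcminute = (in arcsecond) 6.828e+06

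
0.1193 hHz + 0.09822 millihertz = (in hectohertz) 0.1193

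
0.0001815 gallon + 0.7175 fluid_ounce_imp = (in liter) 0.02107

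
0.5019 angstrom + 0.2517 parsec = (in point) 2.202e+19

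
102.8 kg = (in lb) 226.6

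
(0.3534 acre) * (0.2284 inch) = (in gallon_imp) 1825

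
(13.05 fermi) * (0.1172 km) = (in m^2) 1.529e-12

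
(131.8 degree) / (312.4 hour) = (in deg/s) 0.0001172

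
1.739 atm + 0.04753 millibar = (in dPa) 1.762e+06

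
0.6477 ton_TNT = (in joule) 2.71e+09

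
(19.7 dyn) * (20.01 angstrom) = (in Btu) 3.736e-16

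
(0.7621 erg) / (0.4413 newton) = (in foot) 5.666e-07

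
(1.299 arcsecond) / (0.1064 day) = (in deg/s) 3.925e-08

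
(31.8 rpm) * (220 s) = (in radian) 732.6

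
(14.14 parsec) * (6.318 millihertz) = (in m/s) 2.757e+15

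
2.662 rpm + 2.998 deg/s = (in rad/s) 0.3311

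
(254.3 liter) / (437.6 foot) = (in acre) 4.711e-07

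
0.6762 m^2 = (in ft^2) 7.279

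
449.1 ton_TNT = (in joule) 1.879e+12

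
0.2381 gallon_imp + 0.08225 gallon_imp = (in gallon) 0.3847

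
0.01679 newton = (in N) 0.01679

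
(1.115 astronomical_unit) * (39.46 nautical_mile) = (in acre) 3.012e+12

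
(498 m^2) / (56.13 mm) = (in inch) 3.493e+05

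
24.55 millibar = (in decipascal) 2.455e+04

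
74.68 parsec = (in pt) 6.532e+21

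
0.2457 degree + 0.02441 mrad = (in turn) 0.0006864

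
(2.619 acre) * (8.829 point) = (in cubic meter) 33.01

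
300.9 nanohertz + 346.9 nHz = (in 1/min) 3.887e-05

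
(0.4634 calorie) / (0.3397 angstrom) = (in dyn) 5.708e+15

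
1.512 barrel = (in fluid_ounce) 8129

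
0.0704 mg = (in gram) 7.04e-05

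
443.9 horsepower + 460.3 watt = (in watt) 3.315e+05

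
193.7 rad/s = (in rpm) 1850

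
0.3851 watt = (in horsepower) 0.0005164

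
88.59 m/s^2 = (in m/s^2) 88.59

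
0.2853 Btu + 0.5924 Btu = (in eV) 5.78e+21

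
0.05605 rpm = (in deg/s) 0.3363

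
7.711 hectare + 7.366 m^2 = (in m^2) 7.712e+04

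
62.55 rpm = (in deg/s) 375.3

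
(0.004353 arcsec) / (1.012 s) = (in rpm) 1.991e-07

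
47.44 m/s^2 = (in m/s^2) 47.44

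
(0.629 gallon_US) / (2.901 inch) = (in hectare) 3.231e-06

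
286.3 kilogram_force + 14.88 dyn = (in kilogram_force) 286.3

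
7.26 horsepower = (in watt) 5414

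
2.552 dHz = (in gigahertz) 2.552e-10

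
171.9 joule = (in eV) 1.073e+21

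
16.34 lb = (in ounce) 261.4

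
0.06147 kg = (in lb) 0.1355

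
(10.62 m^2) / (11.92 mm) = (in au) 5.956e-09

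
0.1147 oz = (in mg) 3252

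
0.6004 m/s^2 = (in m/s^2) 0.6004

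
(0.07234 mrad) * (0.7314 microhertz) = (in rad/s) 5.291e-11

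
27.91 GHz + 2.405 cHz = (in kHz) 2.791e+07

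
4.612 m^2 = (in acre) 0.00114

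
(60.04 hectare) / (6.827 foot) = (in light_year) 3.05e-11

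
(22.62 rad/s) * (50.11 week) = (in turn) 1.091e+08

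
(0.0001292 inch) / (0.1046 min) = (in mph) 1.17e-06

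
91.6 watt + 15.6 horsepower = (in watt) 1.172e+04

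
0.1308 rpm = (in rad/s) 0.0137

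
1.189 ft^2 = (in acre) 2.73e-05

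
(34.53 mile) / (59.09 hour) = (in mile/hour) 0.5844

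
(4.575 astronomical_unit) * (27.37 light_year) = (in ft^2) 1.908e+30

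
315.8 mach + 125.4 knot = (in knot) 2.091e+05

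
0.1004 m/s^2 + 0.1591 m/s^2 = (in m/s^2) 0.2595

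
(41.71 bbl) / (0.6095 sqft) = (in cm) 1.171e+04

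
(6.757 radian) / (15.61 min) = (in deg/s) 0.4134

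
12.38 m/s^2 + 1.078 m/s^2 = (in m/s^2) 13.46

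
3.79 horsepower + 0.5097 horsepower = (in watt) 3206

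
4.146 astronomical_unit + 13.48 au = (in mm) 2.637e+15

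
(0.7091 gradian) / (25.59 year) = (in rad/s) 1.38e-11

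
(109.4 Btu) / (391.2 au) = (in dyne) 0.0001972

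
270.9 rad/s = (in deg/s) 1.552e+04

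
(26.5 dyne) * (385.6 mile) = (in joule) 164.4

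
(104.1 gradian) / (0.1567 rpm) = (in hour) 0.02768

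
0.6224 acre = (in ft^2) 2.711e+04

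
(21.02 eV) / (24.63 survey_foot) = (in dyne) 4.486e-14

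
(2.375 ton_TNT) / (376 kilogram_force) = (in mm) 2.695e+09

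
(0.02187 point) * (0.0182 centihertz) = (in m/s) 1.404e-09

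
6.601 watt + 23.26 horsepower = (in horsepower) 23.27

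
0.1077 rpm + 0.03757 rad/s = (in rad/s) 0.04885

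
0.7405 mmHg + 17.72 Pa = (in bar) 0.001164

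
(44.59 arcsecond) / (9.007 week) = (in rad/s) 3.968e-11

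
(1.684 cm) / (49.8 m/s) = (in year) 1.072e-11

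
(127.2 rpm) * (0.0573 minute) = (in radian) 45.8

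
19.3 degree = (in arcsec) 6.948e+04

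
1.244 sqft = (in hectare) 1.156e-05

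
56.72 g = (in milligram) 5.672e+04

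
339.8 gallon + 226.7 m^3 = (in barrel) 1434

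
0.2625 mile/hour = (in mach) 0.0003446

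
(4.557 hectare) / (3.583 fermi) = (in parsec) 412.2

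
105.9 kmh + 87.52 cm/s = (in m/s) 30.29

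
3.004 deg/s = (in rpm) 0.5007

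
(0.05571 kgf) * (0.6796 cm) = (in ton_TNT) 8.874e-13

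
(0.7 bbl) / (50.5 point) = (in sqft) 67.24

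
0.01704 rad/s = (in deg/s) 0.9763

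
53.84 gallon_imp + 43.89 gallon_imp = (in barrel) 2.794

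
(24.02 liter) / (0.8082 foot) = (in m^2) 0.09751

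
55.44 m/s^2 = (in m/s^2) 55.44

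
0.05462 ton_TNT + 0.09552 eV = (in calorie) 5.462e+07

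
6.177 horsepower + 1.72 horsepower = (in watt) 5889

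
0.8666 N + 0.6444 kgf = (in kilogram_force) 0.7328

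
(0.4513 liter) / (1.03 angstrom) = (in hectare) 438.2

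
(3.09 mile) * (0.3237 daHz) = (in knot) 3.129e+04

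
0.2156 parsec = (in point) 1.886e+19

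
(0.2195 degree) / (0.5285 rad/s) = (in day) 8.39e-08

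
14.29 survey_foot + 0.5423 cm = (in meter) 4.361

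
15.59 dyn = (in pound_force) 3.505e-05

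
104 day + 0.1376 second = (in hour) 2496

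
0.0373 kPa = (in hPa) 0.373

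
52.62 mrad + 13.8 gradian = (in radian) 0.2694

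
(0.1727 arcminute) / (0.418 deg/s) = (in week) 1.139e-08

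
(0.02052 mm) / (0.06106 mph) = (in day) 8.701e-09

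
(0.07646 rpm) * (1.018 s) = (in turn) 0.001297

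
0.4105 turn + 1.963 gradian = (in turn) 0.4154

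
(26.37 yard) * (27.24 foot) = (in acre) 0.04947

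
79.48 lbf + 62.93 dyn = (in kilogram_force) 36.05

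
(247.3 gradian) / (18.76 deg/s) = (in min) 0.1977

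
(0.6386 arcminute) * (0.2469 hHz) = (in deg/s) 0.2628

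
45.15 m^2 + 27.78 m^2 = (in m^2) 72.93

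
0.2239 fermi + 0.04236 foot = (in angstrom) 1.291e+08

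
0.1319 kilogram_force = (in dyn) 1.293e+05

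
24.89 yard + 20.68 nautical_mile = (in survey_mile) 23.81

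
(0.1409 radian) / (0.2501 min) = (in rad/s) 0.00939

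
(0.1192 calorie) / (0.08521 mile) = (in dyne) 363.7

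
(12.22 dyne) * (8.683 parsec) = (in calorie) 7.825e+12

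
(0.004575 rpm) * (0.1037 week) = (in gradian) 1913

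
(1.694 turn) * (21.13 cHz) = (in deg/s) 128.9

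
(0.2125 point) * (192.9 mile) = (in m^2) 23.27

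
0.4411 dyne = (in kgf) 4.498e-07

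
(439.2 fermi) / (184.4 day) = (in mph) 6.167e-20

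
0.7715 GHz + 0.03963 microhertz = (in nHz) 7.715e+17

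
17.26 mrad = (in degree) 0.9889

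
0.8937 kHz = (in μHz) 8.937e+08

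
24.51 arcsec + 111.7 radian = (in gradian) 7111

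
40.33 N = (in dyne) 4.033e+06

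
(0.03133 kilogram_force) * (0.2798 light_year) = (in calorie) 1.944e+14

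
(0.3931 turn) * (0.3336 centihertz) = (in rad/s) 0.00824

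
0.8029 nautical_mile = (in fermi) 1.487e+18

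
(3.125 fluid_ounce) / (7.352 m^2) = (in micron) 12.57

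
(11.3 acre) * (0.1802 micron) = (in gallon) 2.177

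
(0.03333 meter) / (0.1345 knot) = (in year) 1.527e-08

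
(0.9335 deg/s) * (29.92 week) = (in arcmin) 1.014e+09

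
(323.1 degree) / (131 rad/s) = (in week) 7.118e-08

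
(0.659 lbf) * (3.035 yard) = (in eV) 5.078e+19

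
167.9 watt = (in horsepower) 0.2252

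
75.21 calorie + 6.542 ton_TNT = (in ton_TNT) 6.542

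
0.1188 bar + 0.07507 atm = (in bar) 0.1949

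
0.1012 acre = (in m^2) 409.5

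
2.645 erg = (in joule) 2.645e-07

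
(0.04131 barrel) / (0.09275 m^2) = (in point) 200.7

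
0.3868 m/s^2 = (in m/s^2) 0.3868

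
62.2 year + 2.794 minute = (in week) 3243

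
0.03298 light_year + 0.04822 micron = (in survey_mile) 1.939e+11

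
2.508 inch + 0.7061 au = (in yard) 1.155e+11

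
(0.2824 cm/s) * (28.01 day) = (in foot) 2.242e+04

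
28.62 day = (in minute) 4.121e+04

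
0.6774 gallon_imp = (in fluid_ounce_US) 104.1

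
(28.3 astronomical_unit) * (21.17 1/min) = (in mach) 4.387e+09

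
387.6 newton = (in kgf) 39.52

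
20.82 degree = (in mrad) 363.4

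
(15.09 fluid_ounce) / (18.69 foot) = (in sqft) 0.0008432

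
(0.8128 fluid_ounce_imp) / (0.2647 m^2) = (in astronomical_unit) 5.832e-16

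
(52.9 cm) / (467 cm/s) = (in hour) 3.147e-05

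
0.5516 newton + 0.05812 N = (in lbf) 0.1371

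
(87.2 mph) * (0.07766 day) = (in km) 261.6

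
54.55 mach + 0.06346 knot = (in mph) 4.155e+04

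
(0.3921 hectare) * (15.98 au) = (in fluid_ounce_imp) 3.299e+20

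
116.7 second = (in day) 0.001351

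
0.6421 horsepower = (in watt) 478.8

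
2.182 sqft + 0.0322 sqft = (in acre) 5.083e-05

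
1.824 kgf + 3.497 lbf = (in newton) 33.44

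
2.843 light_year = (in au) 1.798e+05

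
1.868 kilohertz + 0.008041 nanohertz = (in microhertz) 1.868e+09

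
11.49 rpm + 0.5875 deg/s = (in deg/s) 69.53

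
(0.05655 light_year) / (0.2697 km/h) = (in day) 8.265e+10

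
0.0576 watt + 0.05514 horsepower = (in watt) 41.18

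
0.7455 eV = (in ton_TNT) 2.855e-29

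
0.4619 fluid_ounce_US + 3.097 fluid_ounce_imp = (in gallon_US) 0.02685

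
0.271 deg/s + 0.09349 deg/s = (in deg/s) 0.3645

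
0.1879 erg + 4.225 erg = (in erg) 4.413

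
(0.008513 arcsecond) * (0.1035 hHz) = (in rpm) 4.079e-06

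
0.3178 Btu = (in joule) 335.3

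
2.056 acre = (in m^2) 8320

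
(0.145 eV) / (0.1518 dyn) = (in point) 4.338e-11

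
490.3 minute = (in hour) 8.172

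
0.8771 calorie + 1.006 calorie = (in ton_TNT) 1.883e-09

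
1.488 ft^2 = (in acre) 3.416e-05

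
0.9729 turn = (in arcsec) 1.261e+06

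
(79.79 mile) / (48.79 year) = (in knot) 0.0001622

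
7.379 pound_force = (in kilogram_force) 3.347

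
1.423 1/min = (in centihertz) 2.372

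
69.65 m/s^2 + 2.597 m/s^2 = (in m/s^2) 72.25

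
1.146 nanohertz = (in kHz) 1.146e-12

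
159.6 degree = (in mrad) 2786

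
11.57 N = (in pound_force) 2.601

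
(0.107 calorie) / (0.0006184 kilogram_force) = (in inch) 2906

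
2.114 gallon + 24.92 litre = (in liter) 32.92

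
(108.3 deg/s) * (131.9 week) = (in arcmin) 5.184e+11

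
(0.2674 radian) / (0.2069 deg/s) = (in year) 2.348e-06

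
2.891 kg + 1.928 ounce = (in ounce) 103.9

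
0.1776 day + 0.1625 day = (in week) 0.04859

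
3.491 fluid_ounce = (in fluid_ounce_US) 3.491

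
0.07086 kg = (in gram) 70.86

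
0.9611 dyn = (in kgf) 9.8e-07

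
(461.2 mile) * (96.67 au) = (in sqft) 1.155e+20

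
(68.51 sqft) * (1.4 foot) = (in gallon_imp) 597.4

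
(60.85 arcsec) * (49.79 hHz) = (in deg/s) 84.16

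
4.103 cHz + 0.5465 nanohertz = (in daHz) 0.004103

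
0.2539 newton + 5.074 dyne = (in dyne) 2.54e+04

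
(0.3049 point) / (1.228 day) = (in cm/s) 1.014e-07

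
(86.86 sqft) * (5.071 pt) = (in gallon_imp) 3.175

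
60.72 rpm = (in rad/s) 6.359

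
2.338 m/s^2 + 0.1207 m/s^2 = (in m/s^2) 2.459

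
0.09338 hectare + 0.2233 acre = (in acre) 0.454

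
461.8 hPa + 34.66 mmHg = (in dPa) 5.08e+05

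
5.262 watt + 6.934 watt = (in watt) 12.2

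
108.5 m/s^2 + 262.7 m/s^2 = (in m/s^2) 371.2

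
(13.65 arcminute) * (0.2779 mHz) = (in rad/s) 1.103e-06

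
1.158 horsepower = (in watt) 863.5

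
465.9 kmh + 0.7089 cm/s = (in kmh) 465.9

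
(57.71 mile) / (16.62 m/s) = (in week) 0.00924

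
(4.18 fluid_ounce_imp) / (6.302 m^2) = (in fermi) 1.885e+10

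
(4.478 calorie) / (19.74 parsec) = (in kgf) 3.137e-18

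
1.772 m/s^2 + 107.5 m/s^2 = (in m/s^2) 109.3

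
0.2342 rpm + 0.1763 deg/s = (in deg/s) 1.581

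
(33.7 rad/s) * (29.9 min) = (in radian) 6.046e+04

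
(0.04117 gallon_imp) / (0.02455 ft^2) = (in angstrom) 8.206e+08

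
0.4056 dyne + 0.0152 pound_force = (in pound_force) 0.0152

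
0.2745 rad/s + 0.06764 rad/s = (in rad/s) 0.3421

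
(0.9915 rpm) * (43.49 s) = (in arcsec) 9.314e+05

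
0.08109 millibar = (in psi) 0.001176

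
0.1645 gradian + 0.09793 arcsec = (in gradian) 0.1645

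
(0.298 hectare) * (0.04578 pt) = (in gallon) 12.71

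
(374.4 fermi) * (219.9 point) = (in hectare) 2.904e-18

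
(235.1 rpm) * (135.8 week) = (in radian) 2.022e+09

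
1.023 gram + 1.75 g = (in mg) 2773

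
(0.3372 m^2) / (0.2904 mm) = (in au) 7.762e-09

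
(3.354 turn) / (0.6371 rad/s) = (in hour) 0.009188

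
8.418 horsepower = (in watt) 6277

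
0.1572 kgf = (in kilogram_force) 0.1572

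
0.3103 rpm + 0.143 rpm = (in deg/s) 2.72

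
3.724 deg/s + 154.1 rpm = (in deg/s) 928.3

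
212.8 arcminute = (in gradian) 3.941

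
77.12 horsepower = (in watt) 5.751e+04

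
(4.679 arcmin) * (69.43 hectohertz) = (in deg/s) 541.4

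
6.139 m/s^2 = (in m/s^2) 6.139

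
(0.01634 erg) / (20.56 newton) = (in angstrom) 0.7947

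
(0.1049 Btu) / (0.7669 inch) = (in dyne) 5.682e+08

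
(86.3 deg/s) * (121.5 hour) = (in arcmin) 2.265e+09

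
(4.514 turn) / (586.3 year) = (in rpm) 1.465e-08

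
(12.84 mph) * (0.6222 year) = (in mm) 1.126e+11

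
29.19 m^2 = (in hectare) 0.002919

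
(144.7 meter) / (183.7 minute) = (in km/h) 0.04726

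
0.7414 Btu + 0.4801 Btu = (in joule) 1289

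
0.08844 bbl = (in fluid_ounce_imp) 494.9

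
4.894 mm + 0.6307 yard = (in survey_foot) 1.908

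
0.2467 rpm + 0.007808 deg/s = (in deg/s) 1.488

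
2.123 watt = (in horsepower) 0.002847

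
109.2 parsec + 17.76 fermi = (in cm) 3.37e+20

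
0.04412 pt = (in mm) 0.01556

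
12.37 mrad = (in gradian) 0.7875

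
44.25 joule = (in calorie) 10.58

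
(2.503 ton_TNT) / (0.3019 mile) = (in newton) 2.155e+07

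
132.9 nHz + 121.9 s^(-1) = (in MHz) 0.0001219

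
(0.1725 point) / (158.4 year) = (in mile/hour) 2.725e-14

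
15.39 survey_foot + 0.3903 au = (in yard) 6.385e+10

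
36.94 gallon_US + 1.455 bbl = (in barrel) 2.335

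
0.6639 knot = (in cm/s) 34.15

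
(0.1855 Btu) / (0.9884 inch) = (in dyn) 7.796e+08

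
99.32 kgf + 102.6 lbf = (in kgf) 145.9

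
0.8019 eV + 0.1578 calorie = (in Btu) 0.0006258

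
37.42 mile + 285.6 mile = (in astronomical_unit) 3.475e-06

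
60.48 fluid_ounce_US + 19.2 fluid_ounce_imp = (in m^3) 0.002334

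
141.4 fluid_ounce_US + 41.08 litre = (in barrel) 0.2847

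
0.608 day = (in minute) 875.5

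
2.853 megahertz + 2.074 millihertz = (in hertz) 2.853e+06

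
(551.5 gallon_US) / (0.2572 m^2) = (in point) 2.301e+04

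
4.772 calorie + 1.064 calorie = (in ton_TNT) 5.836e-09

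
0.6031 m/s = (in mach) 0.001771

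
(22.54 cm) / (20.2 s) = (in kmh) 0.04017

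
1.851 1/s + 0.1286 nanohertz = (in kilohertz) 0.001851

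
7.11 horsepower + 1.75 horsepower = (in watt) 6607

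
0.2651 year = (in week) 13.82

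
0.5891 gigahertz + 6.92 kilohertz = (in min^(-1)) 3.535e+10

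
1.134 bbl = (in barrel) 1.134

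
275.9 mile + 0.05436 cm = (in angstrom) 4.44e+15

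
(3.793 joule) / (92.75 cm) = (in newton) 4.089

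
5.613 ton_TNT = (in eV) 1.466e+29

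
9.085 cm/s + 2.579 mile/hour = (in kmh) 4.478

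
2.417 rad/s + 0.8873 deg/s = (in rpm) 23.23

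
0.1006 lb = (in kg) 0.04563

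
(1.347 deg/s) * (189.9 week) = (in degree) 1.547e+08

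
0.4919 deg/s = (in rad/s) 0.008585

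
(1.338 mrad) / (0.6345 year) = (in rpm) 6.385e-10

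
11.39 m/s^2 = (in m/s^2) 11.39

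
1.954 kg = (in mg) 1.954e+06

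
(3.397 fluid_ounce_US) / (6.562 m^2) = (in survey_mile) 9.513e-09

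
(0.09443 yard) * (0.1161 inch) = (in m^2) 0.0002546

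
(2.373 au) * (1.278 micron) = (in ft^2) 4.883e+06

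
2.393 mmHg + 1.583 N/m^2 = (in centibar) 0.3206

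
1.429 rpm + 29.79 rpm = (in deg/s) 187.3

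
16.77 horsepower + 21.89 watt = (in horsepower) 16.8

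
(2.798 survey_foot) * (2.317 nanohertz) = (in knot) 3.841e-09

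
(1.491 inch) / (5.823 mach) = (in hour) 5.306e-09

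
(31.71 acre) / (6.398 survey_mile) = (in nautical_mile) 0.006729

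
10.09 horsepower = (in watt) 7524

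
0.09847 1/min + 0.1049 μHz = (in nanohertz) 1.641e+06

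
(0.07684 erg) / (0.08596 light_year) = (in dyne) 9.449e-19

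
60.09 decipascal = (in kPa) 0.006009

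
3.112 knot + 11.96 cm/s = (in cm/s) 172.1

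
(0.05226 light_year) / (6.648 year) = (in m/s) 2.358e+06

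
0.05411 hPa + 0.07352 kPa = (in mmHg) 0.592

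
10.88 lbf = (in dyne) 4.84e+06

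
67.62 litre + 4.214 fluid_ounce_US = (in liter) 67.74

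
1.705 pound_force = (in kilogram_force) 0.7734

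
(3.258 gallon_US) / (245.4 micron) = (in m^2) 50.26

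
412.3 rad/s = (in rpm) 3937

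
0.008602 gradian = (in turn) 2.151e-05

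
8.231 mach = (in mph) 6269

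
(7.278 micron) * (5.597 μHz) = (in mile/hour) 9.112e-11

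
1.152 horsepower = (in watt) 859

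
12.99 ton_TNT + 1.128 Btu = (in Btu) 5.151e+07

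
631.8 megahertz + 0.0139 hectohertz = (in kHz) 6.318e+05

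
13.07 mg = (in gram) 0.01307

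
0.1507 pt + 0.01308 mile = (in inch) 828.8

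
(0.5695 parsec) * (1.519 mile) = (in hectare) 4.296e+15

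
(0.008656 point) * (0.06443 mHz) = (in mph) 4.401e-10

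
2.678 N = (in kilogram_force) 0.2731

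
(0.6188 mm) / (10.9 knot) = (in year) 3.499e-12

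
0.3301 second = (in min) 0.005502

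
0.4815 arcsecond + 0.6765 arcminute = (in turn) 3.169e-05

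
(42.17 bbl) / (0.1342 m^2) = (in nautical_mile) 0.02698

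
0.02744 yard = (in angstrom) 2.509e+08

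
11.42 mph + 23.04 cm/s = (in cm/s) 533.6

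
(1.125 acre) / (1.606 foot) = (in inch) 3.662e+05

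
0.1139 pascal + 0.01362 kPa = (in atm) 0.0001355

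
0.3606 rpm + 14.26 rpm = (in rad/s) 1.531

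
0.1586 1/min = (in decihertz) 0.02643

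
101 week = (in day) 707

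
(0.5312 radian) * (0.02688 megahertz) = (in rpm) 1.364e+05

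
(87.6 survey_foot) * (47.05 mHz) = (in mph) 2.81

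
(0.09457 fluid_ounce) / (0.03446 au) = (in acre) 1.341e-19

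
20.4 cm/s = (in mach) 0.0005991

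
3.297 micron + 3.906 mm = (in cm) 0.3909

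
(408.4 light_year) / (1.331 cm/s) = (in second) 2.903e+20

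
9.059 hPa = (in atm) 0.008941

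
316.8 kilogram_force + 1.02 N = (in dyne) 3.108e+08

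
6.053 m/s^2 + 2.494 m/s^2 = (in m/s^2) 8.547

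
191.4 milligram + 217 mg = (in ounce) 0.01441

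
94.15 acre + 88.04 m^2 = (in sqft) 4.102e+06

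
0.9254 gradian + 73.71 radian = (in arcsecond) 1.521e+07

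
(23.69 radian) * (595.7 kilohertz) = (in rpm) 1.348e+08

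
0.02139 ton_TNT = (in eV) 5.586e+26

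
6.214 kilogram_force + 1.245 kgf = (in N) 73.15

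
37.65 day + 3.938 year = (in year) 4.041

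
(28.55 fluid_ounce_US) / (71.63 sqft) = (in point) 0.3597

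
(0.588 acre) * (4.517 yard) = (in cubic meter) 9828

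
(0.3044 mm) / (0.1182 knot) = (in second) 0.005006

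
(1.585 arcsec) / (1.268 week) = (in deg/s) 5.741e-10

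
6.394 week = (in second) 3.867e+06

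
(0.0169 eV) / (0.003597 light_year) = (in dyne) 7.957e-30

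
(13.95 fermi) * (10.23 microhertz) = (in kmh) 5.138e-19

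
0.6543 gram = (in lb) 0.001442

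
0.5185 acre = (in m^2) 2098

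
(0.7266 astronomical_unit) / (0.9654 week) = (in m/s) 1.862e+05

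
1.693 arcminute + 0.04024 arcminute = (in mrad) 0.5042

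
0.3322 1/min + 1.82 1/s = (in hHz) 0.01826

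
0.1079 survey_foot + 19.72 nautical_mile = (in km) 36.52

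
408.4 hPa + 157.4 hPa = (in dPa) 5.658e+05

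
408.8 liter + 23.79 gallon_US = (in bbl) 3.138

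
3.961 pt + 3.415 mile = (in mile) 3.415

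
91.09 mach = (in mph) 6.938e+04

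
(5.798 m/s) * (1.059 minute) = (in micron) 3.684e+08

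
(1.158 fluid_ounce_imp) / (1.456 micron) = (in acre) 0.005584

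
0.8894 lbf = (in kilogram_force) 0.4034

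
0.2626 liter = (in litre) 0.2626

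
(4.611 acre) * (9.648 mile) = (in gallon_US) 7.654e+10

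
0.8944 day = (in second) 7.728e+04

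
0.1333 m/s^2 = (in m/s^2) 0.1333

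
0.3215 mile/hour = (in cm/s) 14.37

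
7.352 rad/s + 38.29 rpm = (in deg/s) 651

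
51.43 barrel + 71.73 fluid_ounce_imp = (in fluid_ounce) 2.766e+05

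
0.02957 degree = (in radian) 0.0005161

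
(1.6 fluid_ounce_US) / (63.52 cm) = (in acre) 1.841e-08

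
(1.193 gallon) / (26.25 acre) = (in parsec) 1.378e-24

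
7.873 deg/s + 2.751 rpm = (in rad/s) 0.4255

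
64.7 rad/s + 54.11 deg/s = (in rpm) 626.9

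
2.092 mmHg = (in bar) 0.002789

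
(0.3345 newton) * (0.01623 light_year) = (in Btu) 4.868e+10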